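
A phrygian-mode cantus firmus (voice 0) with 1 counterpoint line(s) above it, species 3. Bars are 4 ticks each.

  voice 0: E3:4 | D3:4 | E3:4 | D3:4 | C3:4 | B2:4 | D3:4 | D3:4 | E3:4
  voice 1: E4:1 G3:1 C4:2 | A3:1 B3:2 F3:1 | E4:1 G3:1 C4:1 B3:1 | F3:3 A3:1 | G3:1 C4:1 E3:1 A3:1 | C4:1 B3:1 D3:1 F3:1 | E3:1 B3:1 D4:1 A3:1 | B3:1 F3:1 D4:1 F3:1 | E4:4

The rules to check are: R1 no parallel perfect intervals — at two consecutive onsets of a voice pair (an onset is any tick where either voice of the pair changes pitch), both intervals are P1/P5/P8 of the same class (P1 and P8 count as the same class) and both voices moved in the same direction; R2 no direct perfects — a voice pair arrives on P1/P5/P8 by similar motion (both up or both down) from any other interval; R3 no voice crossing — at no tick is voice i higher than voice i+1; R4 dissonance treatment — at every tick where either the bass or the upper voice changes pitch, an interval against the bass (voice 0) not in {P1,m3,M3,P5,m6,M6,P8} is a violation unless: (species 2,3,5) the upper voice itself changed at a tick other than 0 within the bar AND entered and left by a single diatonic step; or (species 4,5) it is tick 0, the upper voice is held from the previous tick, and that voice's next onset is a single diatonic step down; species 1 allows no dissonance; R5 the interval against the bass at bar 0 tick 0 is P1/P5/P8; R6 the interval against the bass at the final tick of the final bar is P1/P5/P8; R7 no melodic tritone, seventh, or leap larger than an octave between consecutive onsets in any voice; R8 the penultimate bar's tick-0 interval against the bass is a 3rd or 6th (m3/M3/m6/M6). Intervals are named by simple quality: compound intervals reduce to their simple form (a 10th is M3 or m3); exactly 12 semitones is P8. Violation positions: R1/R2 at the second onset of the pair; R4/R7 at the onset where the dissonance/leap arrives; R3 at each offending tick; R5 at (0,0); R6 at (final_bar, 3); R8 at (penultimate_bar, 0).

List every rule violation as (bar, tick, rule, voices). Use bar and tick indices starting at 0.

bar 0: v0=E3 v1=E4 downbeat P8
bar 1: v0=D3 v1=A3 downbeat P5
bar 2: v0=E3 v1=E4 downbeat P8
bar 3: v0=D3 v1=F3 downbeat m3
bar 4: v0=C3 v1=G3 downbeat P5
bar 5: v0=B2 v1=C4 downbeat m2
bar 6: v0=D3 v1=E3 downbeat M2
bar 7: v0=D3 v1=B3 downbeat M6
bar 8: v0=E3 v1=E4 downbeat P8
  -> R2 @ bar 1 tick 0 v(0, 1): E3/C4 m6 -> D3/A3 P5 similar
  -> R7 @ bar 1 tick 3 v(1,): B3->F3 leap 6st
  -> R2 @ bar 2 tick 0 v(0, 1): D3/F3 m3 -> E3/E4 P8 similar
  -> R7 @ bar 2 tick 0 v(1,): F3->E4 leap 11st
  -> R7 @ bar 3 tick 0 v(1,): B3->F3 leap 6st
  -> R1 @ bar 4 tick 0 v(0, 1): D3/A3 P5 -> C3/G3 P5 similar
  -> R4 @ bar 5 tick 0 v(0, 1): B2/C4 m2 untreated
  -> R4 @ bar 5 tick 3 v(0, 1): B2/F3 TT untreated
  -> R4 @ bar 6 tick 0 v(0, 1): D3/E3 M2 untreated
  -> R7 @ bar 7 tick 1 v(1,): B3->F3 leap 6st
  -> R2 @ bar 8 tick 0 v(0, 1): D3/F3 m3 -> E3/E4 P8 similar
  -> R7 @ bar 8 tick 0 v(1,): F3->E4 leap 11st

(1, 0, R2, (0, 1))
(1, 3, R7, (1,))
(2, 0, R2, (0, 1))
(2, 0, R7, (1,))
(3, 0, R7, (1,))
(4, 0, R1, (0, 1))
(5, 0, R4, (0, 1))
(5, 3, R4, (0, 1))
(6, 0, R4, (0, 1))
(7, 1, R7, (1,))
(8, 0, R2, (0, 1))
(8, 0, R7, (1,))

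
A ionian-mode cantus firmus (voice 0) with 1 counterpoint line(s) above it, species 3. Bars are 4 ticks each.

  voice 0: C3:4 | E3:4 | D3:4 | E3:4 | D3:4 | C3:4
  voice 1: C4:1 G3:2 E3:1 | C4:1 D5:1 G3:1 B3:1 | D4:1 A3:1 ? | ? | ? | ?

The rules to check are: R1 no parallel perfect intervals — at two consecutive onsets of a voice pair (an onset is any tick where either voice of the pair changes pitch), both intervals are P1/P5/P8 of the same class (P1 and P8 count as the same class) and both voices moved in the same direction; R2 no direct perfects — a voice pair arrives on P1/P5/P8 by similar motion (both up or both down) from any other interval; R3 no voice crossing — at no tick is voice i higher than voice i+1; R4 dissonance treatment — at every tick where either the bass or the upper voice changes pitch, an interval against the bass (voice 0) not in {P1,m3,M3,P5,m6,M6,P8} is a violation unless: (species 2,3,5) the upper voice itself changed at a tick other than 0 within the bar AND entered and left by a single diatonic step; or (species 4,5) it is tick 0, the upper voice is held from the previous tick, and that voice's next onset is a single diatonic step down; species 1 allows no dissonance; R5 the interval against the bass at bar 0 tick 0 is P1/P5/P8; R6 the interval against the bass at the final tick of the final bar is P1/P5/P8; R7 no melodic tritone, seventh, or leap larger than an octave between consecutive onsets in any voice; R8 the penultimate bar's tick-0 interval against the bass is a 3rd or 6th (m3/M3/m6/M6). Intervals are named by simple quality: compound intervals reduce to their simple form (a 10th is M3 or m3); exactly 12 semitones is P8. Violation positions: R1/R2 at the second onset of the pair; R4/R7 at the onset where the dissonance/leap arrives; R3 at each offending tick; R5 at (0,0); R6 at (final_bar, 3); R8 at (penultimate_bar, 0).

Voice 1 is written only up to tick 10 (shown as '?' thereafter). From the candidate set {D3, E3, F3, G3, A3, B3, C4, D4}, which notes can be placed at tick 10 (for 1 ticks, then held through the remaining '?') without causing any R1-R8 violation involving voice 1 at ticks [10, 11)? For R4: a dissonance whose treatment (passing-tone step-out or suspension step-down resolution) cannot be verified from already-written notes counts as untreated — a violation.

{A3, B3, D3, D4, F3}

D3: legal
E3: violates R4
F3: legal
G3: violates R4
A3: legal
B3: legal
C4: violates R4
D4: legal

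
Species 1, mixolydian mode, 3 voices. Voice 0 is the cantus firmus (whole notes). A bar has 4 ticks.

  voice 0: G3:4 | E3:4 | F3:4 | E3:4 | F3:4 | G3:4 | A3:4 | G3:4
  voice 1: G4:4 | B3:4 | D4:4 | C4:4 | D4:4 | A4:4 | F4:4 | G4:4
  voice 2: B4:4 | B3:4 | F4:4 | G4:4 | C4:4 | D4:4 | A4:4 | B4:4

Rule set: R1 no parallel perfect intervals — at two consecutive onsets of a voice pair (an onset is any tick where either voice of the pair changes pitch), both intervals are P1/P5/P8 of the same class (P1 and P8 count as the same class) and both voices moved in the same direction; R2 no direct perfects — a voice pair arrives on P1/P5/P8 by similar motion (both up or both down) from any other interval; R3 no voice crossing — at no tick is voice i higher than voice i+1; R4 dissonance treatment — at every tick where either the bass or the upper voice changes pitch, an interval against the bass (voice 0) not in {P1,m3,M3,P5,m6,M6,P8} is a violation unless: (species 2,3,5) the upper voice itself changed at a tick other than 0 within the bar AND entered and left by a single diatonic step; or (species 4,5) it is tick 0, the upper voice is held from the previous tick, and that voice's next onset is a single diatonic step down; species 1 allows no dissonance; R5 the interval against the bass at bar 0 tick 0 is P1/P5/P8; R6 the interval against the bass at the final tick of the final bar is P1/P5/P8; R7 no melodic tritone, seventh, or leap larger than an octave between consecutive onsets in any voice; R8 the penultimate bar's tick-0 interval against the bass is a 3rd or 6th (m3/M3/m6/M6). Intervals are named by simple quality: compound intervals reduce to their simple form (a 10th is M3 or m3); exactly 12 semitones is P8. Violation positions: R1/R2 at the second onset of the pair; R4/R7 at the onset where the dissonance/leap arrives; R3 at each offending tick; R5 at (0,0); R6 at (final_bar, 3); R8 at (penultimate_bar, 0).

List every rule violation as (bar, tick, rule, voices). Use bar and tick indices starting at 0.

bar 0: v0=G3 v1=G4 v2=B4 downbeat M3
bar 1: v0=E3 v1=B3 v2=B3 downbeat P5
bar 2: v0=F3 v1=D4 v2=F4 downbeat P8
bar 3: v0=E3 v1=C4 v2=G4 downbeat m3
bar 4: v0=F3 v1=D4 v2=C4 downbeat P5
bar 5: v0=G3 v1=A4 v2=D4 downbeat P5
bar 6: v0=A3 v1=F4 v2=A4 downbeat P8
bar 7: v0=G3 v1=G4 v2=B4 downbeat M3
  -> R5 @ bar 0 tick 0 v(0, 2): opens on M3
  -> R2 @ bar 1 tick 0 v(0, 1): G3/G4 P8 -> E3/B3 P5 similar
  -> R2 @ bar 1 tick 0 v(0, 2): G3/B4 M3 -> E3/B3 P5 similar
  -> R2 @ bar 1 tick 0 v(1, 2): G4/B4 M3 -> B3/B3 P1 similar
  -> R2 @ bar 2 tick 0 v(0, 2): E3/B3 P5 -> F3/F4 P8 similar
  -> R7 @ bar 2 tick 0 v(2,): B3->F4 leap 6st
  -> R3 @ bar 4 tick 0 v(1, 2): D4 above C4
  -> R3 @ bar 4 tick 1 v(1, 2): D4 above C4
  -> R3 @ bar 4 tick 2 v(1, 2): D4 above C4
  -> R3 @ bar 4 tick 3 v(1, 2): D4 above C4
  -> R1 @ bar 5 tick 0 v(0, 2): F3/C4 P5 -> G3/D4 P5 similar
  -> R2 @ bar 5 tick 0 v(1, 2): D4/C4 M2 -> A4/D4 P5 similar
  -> R3 @ bar 5 tick 0 v(1, 2): A4 above D4
  -> R4 @ bar 5 tick 0 v(0, 1): G3/A4 M2 untreated
  -> R3 @ bar 5 tick 1 v(1, 2): A4 above D4
  -> R3 @ bar 5 tick 2 v(1, 2): A4 above D4
  -> R3 @ bar 5 tick 3 v(1, 2): A4 above D4
  -> R2 @ bar 6 tick 0 v(0, 2): G3/D4 P5 -> A3/A4 P8 similar
  -> R8 @ bar 6 tick 0 v(0, 2): penult P8 not 3rd/6th
  -> R6 @ bar 7 tick 3 v(0, 2): closes on M3

(0, 0, R5, (0, 2))
(1, 0, R2, (0, 1))
(1, 0, R2, (0, 2))
(1, 0, R2, (1, 2))
(2, 0, R2, (0, 2))
(2, 0, R7, (2,))
(4, 0, R3, (1, 2))
(4, 1, R3, (1, 2))
(4, 2, R3, (1, 2))
(4, 3, R3, (1, 2))
(5, 0, R1, (0, 2))
(5, 0, R2, (1, 2))
(5, 0, R3, (1, 2))
(5, 0, R4, (0, 1))
(5, 1, R3, (1, 2))
(5, 2, R3, (1, 2))
(5, 3, R3, (1, 2))
(6, 0, R2, (0, 2))
(6, 0, R8, (0, 2))
(7, 3, R6, (0, 2))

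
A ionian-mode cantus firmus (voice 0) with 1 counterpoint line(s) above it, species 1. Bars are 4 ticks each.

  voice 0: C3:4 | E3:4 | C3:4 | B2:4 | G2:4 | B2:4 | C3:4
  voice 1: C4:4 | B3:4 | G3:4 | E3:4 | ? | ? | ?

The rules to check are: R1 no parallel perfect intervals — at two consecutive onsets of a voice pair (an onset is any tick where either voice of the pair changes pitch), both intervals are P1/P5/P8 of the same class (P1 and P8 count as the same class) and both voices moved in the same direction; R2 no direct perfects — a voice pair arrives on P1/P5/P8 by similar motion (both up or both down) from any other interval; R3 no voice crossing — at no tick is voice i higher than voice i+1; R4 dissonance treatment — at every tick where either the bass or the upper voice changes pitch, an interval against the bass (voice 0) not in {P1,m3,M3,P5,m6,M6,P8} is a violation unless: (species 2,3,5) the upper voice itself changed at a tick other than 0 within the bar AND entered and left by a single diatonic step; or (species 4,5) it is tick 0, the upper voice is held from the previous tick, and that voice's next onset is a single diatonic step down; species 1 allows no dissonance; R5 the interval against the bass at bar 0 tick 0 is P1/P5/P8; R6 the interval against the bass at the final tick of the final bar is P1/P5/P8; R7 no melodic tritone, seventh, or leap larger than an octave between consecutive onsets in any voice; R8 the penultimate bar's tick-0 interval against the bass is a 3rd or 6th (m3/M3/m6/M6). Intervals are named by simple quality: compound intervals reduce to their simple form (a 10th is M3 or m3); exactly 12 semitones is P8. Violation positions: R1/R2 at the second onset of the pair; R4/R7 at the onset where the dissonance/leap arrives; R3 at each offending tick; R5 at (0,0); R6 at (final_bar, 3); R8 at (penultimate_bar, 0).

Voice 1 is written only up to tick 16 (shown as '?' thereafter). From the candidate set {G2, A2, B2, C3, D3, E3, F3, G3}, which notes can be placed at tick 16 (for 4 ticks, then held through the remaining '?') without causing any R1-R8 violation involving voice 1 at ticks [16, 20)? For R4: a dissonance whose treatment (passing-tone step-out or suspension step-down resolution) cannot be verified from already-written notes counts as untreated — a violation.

{B2, E3, G3}

G2: violates R2
A2: violates R4
B2: legal
C3: violates R4
D3: violates R2
E3: legal
F3: violates R4
G3: legal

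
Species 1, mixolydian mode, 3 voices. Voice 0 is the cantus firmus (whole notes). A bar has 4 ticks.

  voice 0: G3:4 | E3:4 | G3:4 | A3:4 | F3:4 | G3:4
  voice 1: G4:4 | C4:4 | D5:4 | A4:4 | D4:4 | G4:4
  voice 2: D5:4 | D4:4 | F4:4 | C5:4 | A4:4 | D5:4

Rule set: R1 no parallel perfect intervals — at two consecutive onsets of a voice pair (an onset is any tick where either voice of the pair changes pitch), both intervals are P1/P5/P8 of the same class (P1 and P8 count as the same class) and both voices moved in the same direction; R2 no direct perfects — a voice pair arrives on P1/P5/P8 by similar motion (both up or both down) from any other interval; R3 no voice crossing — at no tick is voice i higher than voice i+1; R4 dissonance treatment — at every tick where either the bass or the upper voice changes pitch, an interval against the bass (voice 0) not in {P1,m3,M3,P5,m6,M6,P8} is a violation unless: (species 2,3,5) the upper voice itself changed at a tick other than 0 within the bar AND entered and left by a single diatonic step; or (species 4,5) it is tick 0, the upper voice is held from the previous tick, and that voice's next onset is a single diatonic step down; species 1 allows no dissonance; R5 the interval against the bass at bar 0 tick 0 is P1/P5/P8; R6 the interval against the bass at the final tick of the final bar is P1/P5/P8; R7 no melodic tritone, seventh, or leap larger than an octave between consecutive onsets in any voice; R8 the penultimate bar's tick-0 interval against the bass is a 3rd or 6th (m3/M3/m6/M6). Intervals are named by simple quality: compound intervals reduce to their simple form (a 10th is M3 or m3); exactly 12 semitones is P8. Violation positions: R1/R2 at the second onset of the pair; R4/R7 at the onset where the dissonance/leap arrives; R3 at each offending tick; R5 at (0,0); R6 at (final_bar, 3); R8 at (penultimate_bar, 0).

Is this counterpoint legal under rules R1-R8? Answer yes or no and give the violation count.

No (12 violations)

bar 0: v0=G3 v1=G4 v2=D5 (P5)
bar 1: v0=E3 v1=C4 v2=D4 (m7)
bar 2: v0=G3 v1=D5 v2=F4 (m7)
bar 3: v0=A3 v1=A4 v2=C5 (m3)
bar 4: v0=F3 v1=D4 v2=A4 (M3)
bar 5: v0=G3 v1=G4 v2=D5 (P5)
  R4 @ bar1.0: E3/D4 m7 untreated
  R2 @ bar2.0: E3/C4 m6 -> G3/D5 P5 similar
  R3 @ bar2.0: D5 above F4
  R4 @ bar2.0: G3/F4 m7 untreated
  R7 @ bar2.0: C4->D5 leap 14st
  R3 @ bar2.1: D5 above F4
  R3 @ bar2.2: D5 above F4
  R3 @ bar2.3: D5 above F4
  R2 @ bar4.0: A4/C5 m3 -> D4/A4 P5 similar
  R1 @ bar5.0: D4/A4 P5 -> G4/D5 P5 similar
  R2 @ bar5.0: F3/D4 M6 -> G3/G4 P8 similar
  R2 @ bar5.0: F3/A4 M3 -> G3/D5 P5 similar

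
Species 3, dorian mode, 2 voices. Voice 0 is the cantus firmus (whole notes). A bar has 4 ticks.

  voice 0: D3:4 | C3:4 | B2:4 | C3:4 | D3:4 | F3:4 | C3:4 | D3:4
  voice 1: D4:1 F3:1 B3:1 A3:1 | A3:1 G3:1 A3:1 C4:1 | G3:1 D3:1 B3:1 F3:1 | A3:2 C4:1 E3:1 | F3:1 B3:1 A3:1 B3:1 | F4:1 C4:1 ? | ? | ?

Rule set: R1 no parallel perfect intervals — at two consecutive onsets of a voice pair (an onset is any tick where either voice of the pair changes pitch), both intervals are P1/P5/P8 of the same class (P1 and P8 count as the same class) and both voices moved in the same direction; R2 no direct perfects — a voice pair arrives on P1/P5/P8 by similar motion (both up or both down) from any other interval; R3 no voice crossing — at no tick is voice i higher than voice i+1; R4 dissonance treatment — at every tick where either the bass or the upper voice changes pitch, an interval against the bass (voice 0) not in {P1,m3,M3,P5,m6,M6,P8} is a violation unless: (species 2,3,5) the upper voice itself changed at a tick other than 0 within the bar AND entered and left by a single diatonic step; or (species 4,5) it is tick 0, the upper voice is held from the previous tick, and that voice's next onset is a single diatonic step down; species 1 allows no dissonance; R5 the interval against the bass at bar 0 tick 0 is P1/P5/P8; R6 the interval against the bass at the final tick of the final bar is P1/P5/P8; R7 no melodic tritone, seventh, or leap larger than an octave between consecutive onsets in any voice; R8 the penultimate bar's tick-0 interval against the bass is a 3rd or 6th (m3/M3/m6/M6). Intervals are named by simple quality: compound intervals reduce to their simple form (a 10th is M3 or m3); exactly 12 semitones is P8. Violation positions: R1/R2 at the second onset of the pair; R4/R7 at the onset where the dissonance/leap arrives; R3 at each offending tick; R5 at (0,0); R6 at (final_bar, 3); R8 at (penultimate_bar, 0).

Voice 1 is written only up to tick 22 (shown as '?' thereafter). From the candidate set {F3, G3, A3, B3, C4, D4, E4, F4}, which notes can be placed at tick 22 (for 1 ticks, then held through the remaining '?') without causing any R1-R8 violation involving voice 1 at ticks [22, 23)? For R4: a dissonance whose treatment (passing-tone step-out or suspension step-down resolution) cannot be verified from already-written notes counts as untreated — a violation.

F3: legal
G3: violates R4
A3: legal
B3: violates R4
C4: legal
D4: legal
E4: violates R4
F4: legal

{A3, C4, D4, F3, F4}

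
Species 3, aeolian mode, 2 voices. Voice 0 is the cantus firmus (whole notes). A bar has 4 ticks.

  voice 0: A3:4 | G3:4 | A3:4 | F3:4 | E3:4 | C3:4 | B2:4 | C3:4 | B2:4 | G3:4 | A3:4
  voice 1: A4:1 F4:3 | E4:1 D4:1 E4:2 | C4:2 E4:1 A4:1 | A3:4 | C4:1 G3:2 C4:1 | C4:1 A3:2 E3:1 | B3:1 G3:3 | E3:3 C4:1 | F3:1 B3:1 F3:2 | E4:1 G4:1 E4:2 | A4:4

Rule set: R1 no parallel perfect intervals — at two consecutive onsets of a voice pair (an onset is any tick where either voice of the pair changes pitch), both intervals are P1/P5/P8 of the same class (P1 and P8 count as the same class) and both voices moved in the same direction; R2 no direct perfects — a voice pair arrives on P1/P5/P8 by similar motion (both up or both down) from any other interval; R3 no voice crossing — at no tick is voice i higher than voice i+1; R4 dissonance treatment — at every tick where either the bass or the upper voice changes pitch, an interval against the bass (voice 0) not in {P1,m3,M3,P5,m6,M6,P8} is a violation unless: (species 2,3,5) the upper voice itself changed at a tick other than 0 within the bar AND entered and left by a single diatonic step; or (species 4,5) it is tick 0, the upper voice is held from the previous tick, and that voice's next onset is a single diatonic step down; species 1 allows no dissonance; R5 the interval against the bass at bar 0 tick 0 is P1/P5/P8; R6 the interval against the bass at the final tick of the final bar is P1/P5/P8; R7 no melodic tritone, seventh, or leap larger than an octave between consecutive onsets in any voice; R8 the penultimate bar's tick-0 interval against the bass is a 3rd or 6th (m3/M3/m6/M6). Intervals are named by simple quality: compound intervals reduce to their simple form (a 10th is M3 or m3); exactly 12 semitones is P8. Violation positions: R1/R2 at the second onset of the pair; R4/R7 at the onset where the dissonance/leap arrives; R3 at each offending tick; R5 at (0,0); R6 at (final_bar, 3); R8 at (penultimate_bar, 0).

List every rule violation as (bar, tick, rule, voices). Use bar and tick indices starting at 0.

bar 0: v0=A3 v1=A4 downbeat P8
bar 1: v0=G3 v1=E4 downbeat M6
bar 2: v0=A3 v1=C4 downbeat m3
bar 3: v0=F3 v1=A3 downbeat M3
bar 4: v0=E3 v1=C4 downbeat m6
bar 5: v0=C3 v1=C4 downbeat P8
bar 6: v0=B2 v1=B3 downbeat P8
bar 7: v0=C3 v1=E3 downbeat M3
bar 8: v0=B2 v1=F3 downbeat TT
bar 9: v0=G3 v1=E4 downbeat M6
bar 10: v0=A3 v1=A4 downbeat P8
  -> R4 @ bar 8 tick 0 v(0, 1): B2/F3 TT untreated
  -> R7 @ bar 8 tick 1 v(1,): F3->B3 leap 6st
  -> R4 @ bar 8 tick 2 v(0, 1): B2/F3 TT untreated
  -> R7 @ bar 8 tick 2 v(1,): B3->F3 leap 6st
  -> R7 @ bar 9 tick 0 v(1,): F3->E4 leap 11st
  -> R2 @ bar 10 tick 0 v(0, 1): G3/E4 M6 -> A3/A4 P8 similar

(8, 0, R4, (0, 1))
(8, 1, R7, (1,))
(8, 2, R4, (0, 1))
(8, 2, R7, (1,))
(9, 0, R7, (1,))
(10, 0, R2, (0, 1))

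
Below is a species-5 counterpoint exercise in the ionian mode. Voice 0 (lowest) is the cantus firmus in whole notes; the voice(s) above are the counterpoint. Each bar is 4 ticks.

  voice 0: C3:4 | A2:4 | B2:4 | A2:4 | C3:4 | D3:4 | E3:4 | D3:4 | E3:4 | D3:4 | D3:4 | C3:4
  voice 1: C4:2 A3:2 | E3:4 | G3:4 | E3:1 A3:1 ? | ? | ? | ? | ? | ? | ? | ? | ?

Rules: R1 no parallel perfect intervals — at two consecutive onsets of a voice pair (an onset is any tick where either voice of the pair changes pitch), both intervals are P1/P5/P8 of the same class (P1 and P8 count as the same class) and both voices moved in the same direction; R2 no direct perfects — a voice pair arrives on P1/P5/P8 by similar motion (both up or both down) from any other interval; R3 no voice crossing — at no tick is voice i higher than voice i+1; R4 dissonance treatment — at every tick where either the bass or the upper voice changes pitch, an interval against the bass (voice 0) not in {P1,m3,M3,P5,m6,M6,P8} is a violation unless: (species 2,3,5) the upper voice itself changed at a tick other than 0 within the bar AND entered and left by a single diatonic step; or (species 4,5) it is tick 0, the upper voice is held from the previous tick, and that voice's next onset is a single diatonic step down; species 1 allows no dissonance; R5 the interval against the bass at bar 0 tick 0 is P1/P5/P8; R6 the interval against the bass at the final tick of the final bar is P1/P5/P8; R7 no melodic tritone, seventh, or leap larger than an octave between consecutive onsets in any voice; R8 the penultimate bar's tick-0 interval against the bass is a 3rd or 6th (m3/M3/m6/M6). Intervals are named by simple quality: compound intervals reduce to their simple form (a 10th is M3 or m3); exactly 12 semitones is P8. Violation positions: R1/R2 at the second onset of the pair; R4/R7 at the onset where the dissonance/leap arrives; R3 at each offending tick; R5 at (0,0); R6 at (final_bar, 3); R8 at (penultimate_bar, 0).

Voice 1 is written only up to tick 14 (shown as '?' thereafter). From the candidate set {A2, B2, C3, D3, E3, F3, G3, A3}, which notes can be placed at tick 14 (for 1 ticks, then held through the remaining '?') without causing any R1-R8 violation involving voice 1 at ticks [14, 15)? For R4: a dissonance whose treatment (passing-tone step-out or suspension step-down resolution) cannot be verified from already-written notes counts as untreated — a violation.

{A2, A3, C3, E3, F3}

A2: legal
B2: violates R4,R7
C3: legal
D3: violates R4
E3: legal
F3: legal
G3: violates R4
A3: legal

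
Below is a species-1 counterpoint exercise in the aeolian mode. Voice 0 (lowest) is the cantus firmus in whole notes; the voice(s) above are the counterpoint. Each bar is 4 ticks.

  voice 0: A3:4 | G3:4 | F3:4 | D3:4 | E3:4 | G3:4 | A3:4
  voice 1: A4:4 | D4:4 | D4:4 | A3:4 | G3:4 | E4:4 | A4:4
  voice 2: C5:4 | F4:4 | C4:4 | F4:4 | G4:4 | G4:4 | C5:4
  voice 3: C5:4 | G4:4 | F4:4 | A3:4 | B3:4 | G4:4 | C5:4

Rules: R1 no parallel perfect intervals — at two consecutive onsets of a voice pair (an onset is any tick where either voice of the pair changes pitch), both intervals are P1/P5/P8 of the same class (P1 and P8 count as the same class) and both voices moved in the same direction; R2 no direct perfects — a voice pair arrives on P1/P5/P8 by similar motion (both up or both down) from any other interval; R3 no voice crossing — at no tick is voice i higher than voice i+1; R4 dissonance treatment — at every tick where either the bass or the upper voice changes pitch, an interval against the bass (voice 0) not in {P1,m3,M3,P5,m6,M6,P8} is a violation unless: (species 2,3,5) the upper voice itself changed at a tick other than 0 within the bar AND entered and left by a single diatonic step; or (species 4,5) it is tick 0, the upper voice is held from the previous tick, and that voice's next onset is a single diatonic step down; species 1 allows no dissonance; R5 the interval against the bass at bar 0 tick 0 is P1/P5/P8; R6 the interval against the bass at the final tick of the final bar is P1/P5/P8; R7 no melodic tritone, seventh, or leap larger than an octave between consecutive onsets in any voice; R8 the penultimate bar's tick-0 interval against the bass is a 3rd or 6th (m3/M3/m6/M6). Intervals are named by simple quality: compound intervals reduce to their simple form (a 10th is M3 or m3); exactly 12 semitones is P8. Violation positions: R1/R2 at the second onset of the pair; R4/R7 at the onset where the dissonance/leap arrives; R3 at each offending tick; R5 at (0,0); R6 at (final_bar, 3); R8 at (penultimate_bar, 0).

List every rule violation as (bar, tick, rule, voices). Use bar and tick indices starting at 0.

bar 0: v0=A3 v1=A4 v2=C5 v3=C5 downbeat m3
bar 1: v0=G3 v1=D4 v2=F4 v3=G4 downbeat P8
bar 2: v0=F3 v1=D4 v2=C4 v3=F4 downbeat P8
bar 3: v0=D3 v1=A3 v2=F4 v3=A3 downbeat P5
bar 4: v0=E3 v1=G3 v2=G4 v3=B3 downbeat P5
bar 5: v0=G3 v1=E4 v2=G4 v3=G4 downbeat P8
bar 6: v0=A3 v1=A4 v2=C5 v3=C5 downbeat m3
  -> R5 @ bar 0 tick 0 v(0, 2): opens on m3
  -> R5 @ bar 0 tick 0 v(0, 3): opens on m3
  -> R2 @ bar 1 tick 0 v(0, 1): A3/A4 P8 -> G3/D4 P5 similar
  -> R2 @ bar 1 tick 0 v(0, 3): A3/C5 m3 -> G3/G4 P8 similar
  -> R4 @ bar 1 tick 0 v(0, 2): G3/F4 m7 untreated
  -> R1 @ bar 2 tick 0 v(0, 3): G3/G4 P8 -> F3/F4 P8 similar
  -> R2 @ bar 2 tick 0 v(0, 2): G3/F4 m7 -> F3/C4 P5 similar
  -> R3 @ bar 2 tick 0 v(1, 2): D4 above C4
  -> R3 @ bar 2 tick 1 v(1, 2): D4 above C4
  -> R3 @ bar 2 tick 2 v(1, 2): D4 above C4
  -> R3 @ bar 2 tick 3 v(1, 2): D4 above C4
  -> R2 @ bar 3 tick 0 v(0, 1): F3/D4 M6 -> D3/A3 P5 similar
  -> R2 @ bar 3 tick 0 v(0, 3): F3/F4 P8 -> D3/A3 P5 similar
  -> R2 @ bar 3 tick 0 v(1, 3): D4/F4 m3 -> A3/A3 P1 similar
  -> R3 @ bar 3 tick 0 v(2, 3): F4 above A3
  -> R3 @ bar 3 tick 1 v(2, 3): F4 above A3
  -> R3 @ bar 3 tick 2 v(2, 3): F4 above A3
  -> R3 @ bar 3 tick 3 v(2, 3): F4 above A3
  -> R1 @ bar 4 tick 0 v(0, 3): D3/A3 P5 -> E3/B3 P5 similar
  -> R3 @ bar 4 tick 0 v(2, 3): G4 above B3
  -> R3 @ bar 4 tick 1 v(2, 3): G4 above B3
  -> R3 @ bar 4 tick 2 v(2, 3): G4 above B3
  -> R3 @ bar 4 tick 3 v(2, 3): G4 above B3
  -> R2 @ bar 5 tick 0 v(0, 3): E3/B3 P5 -> G3/G4 P8 similar
  -> R8 @ bar 5 tick 0 v(0, 2): penult P8 not 3rd/6th
  -> R8 @ bar 5 tick 0 v(0, 3): penult P8 not 3rd/6th
  -> R1 @ bar 6 tick 0 v(2, 3): G4/G4 P1 -> C5/C5 P1 similar
  -> R2 @ bar 6 tick 0 v(0, 1): G3/E4 M6 -> A3/A4 P8 similar
  -> R6 @ bar 6 tick 3 v(0, 2): closes on m3
  -> R6 @ bar 6 tick 3 v(0, 3): closes on m3

(0, 0, R5, (0, 2))
(0, 0, R5, (0, 3))
(1, 0, R2, (0, 1))
(1, 0, R2, (0, 3))
(1, 0, R4, (0, 2))
(2, 0, R1, (0, 3))
(2, 0, R2, (0, 2))
(2, 0, R3, (1, 2))
(2, 1, R3, (1, 2))
(2, 2, R3, (1, 2))
(2, 3, R3, (1, 2))
(3, 0, R2, (0, 1))
(3, 0, R2, (0, 3))
(3, 0, R2, (1, 3))
(3, 0, R3, (2, 3))
(3, 1, R3, (2, 3))
(3, 2, R3, (2, 3))
(3, 3, R3, (2, 3))
(4, 0, R1, (0, 3))
(4, 0, R3, (2, 3))
(4, 1, R3, (2, 3))
(4, 2, R3, (2, 3))
(4, 3, R3, (2, 3))
(5, 0, R2, (0, 3))
(5, 0, R8, (0, 2))
(5, 0, R8, (0, 3))
(6, 0, R1, (2, 3))
(6, 0, R2, (0, 1))
(6, 3, R6, (0, 2))
(6, 3, R6, (0, 3))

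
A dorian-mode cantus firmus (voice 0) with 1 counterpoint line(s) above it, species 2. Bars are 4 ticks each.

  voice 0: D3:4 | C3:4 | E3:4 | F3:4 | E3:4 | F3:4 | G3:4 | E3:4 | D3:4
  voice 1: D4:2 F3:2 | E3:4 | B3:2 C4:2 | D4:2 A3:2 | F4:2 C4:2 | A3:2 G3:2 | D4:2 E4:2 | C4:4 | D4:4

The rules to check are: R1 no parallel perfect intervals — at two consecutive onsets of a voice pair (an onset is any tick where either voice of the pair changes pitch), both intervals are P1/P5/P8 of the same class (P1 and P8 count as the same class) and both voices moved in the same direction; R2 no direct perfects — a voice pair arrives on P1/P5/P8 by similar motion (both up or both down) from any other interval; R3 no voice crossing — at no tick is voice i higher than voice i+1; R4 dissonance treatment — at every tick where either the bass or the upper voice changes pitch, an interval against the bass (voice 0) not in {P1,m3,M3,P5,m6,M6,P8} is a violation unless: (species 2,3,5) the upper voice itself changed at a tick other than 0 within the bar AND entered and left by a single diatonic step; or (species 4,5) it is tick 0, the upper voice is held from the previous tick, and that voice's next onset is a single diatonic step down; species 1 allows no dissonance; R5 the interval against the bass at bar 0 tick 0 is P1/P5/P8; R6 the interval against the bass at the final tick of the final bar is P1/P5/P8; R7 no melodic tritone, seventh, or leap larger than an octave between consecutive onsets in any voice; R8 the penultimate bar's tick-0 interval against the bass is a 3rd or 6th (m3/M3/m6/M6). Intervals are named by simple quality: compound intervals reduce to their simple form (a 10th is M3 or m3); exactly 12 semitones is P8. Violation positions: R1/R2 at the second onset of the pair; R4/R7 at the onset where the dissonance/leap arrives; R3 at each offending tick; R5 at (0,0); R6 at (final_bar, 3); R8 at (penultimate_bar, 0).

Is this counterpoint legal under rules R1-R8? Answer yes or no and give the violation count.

No (4 violations)

bar 0: v0=D3 v1=D4 (P8)
bar 1: v0=C3 v1=E3 (M3)
bar 2: v0=E3 v1=B3 (P5)
bar 3: v0=F3 v1=D4 (M6)
bar 4: v0=E3 v1=F4 (m2)
bar 5: v0=F3 v1=A3 (M3)
bar 6: v0=G3 v1=D4 (P5)
bar 7: v0=E3 v1=C4 (m6)
bar 8: v0=D3 v1=D4 (P8)
  R2 @ bar2.0: C3/E3 M3 -> E3/B3 P5 similar
  R4 @ bar4.0: E3/F4 m2 untreated
  R4 @ bar5.2: F3/G3 M2 untreated
  R2 @ bar6.0: F3/G3 M2 -> G3/D4 P5 similar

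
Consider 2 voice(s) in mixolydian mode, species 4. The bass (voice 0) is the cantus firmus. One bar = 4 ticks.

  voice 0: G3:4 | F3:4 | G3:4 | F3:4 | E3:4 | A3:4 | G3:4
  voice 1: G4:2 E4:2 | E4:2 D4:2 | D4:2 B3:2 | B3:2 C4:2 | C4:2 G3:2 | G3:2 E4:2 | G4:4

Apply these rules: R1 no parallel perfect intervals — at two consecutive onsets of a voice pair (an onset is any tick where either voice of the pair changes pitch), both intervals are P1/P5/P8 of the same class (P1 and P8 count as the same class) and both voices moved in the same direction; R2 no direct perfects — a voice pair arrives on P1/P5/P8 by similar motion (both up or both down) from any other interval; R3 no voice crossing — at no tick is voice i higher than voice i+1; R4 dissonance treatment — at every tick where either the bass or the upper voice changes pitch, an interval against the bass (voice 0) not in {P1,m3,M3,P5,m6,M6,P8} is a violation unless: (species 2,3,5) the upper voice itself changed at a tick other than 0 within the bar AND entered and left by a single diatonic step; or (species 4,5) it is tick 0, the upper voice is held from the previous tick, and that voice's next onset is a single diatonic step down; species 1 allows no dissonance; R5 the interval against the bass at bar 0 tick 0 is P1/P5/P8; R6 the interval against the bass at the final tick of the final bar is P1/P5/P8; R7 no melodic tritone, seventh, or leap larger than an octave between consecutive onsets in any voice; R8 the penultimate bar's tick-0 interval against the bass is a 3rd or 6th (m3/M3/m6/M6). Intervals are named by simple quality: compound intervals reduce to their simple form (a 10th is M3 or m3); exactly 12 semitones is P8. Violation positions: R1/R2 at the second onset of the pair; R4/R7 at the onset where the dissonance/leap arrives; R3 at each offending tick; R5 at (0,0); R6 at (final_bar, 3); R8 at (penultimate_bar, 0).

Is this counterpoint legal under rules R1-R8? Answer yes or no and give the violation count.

No (5 violations)

bar 0: v0=G3 v1=G4 (P8)
bar 1: v0=F3 v1=E4 (M7)
bar 2: v0=G3 v1=D4 (P5)
bar 3: v0=F3 v1=B3 (TT)
bar 4: v0=E3 v1=C4 (m6)
bar 5: v0=A3 v1=G3 (M2)
bar 6: v0=G3 v1=G4 (P8)
  R4 @ bar3.0: F3/B3 TT untreated
  R3 @ bar5.0: A3 above G3
  R4 @ bar5.0: A3/G3 M2 untreated
  R8 @ bar5.0: penult M2 not 3rd/6th
  R3 @ bar5.1: A3 above G3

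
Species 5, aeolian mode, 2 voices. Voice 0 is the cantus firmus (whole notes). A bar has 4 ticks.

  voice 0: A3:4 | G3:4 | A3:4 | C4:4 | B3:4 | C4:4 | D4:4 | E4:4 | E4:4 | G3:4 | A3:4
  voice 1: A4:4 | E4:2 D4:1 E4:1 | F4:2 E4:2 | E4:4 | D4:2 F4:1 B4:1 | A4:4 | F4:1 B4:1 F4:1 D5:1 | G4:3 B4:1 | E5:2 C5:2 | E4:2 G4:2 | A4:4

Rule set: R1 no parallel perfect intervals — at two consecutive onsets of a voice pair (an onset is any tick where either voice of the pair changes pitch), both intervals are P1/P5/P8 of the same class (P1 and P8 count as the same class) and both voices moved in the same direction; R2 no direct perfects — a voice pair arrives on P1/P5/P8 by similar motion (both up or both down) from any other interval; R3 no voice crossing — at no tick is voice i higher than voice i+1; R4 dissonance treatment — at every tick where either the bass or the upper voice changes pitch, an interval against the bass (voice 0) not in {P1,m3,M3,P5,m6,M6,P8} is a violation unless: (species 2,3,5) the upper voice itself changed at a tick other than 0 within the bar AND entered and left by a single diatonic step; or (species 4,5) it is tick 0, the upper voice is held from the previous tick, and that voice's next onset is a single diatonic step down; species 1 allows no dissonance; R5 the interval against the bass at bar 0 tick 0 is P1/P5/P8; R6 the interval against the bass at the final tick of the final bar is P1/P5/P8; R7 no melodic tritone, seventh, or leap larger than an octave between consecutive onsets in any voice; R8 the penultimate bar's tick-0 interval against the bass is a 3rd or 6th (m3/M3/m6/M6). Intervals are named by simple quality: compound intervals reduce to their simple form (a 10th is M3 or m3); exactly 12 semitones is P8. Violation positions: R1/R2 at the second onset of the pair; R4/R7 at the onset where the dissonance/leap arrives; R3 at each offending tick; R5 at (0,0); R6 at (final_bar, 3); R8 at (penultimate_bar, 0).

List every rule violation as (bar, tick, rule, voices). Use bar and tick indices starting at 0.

bar 0: v0=A3 v1=A4 downbeat P8
bar 1: v0=G3 v1=E4 downbeat M6
bar 2: v0=A3 v1=F4 downbeat m6
bar 3: v0=C4 v1=E4 downbeat M3
bar 4: v0=B3 v1=D4 downbeat m3
bar 5: v0=C4 v1=A4 downbeat M6
bar 6: v0=D4 v1=F4 downbeat m3
bar 7: v0=E4 v1=G4 downbeat m3
bar 8: v0=E4 v1=E5 downbeat P8
bar 9: v0=G3 v1=E4 downbeat M6
bar 10: v0=A3 v1=A4 downbeat P8
  -> R4 @ bar 4 tick 2 v(0, 1): B3/F4 TT untreated
  -> R7 @ bar 4 tick 3 v(1,): F4->B4 leap 6st
  -> R7 @ bar 6 tick 1 v(1,): F4->B4 leap 6st
  -> R7 @ bar 6 tick 2 v(1,): B4->F4 leap 6st
  -> R1 @ bar 10 tick 0 v(0, 1): G3/G4 P8 -> A3/A4 P8 similar

(4, 2, R4, (0, 1))
(4, 3, R7, (1,))
(6, 1, R7, (1,))
(6, 2, R7, (1,))
(10, 0, R1, (0, 1))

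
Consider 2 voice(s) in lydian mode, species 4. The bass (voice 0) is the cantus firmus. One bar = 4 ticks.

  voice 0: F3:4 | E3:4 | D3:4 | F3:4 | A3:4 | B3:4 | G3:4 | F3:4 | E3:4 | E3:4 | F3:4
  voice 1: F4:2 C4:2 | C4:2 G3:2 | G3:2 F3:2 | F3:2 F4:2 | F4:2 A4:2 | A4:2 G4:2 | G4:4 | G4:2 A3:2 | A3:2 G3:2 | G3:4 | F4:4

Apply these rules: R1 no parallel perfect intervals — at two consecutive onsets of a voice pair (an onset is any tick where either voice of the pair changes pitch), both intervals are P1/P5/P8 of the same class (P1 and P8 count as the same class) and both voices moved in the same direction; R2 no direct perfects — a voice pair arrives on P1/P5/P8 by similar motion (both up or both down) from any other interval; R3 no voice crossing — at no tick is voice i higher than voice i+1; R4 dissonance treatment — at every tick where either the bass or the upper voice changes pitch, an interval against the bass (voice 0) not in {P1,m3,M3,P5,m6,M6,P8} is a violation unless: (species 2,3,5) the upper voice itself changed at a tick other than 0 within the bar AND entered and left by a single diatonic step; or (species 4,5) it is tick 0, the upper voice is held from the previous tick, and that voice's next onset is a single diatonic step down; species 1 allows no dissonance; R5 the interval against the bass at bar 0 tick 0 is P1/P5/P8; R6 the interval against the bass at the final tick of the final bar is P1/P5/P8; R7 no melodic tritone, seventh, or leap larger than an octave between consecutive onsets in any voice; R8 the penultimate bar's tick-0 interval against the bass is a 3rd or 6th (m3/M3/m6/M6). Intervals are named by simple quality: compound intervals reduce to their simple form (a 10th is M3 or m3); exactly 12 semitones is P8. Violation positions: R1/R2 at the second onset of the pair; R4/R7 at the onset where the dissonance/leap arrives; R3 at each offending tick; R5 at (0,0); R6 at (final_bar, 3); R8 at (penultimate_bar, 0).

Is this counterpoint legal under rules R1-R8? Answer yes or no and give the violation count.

bar 0: v0=F3 v1=F4 (P8)
bar 1: v0=E3 v1=C4 (m6)
bar 2: v0=D3 v1=G3 (P4)
bar 3: v0=F3 v1=F3 (P1)
bar 4: v0=A3 v1=F4 (m6)
bar 5: v0=B3 v1=A4 (m7)
bar 6: v0=G3 v1=G4 (P8)
bar 7: v0=F3 v1=G4 (M2)
bar 8: v0=E3 v1=A3 (P4)
bar 9: v0=E3 v1=G3 (m3)
bar 10: v0=F3 v1=F4 (P8)
  R4 @ bar7.0: F3/G4 M2 untreated
  R7 @ bar7.2: G4->A3 leap 10st
  R2 @ bar10.0: E3/G3 m3 -> F3/F4 P8 similar
  R7 @ bar10.0: G3->F4 leap 10st

No (4 violations)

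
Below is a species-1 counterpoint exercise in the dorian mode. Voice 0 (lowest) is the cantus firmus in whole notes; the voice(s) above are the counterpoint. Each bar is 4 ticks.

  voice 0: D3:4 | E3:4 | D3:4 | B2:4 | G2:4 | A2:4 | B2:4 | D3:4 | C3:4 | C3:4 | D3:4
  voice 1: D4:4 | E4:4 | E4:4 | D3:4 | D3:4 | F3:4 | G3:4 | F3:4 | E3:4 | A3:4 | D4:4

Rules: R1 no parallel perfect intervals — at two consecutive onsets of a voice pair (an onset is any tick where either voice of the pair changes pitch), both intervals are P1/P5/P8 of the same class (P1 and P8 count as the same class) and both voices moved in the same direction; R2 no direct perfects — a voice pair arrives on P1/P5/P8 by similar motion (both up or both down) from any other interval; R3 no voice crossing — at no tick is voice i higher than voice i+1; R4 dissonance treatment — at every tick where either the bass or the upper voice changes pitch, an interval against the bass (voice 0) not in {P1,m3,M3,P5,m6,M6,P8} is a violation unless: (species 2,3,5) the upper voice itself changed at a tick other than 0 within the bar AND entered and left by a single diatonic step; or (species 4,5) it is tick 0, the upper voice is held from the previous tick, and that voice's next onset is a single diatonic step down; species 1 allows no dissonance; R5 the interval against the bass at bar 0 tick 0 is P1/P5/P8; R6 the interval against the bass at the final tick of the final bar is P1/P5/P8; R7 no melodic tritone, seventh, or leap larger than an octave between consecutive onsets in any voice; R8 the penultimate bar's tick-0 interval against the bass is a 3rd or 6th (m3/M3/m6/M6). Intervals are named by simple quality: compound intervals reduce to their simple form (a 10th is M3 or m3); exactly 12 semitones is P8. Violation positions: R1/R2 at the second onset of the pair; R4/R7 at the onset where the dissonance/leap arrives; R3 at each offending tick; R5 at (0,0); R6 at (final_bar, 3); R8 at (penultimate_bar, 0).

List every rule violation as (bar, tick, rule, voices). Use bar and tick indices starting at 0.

(1, 0, R1, (0, 1))
(2, 0, R4, (0, 1))
(3, 0, R7, (1,))
(10, 0, R2, (0, 1))

bar 0: v0=D3 v1=D4 downbeat P8
bar 1: v0=E3 v1=E4 downbeat P8
bar 2: v0=D3 v1=E4 downbeat M2
bar 3: v0=B2 v1=D3 downbeat m3
bar 4: v0=G2 v1=D3 downbeat P5
bar 5: v0=A2 v1=F3 downbeat m6
bar 6: v0=B2 v1=G3 downbeat m6
bar 7: v0=D3 v1=F3 downbeat m3
bar 8: v0=C3 v1=E3 downbeat M3
bar 9: v0=C3 v1=A3 downbeat M6
bar 10: v0=D3 v1=D4 downbeat P8
  -> R1 @ bar 1 tick 0 v(0, 1): D3/D4 P8 -> E3/E4 P8 similar
  -> R4 @ bar 2 tick 0 v(0, 1): D3/E4 M2 untreated
  -> R7 @ bar 3 tick 0 v(1,): E4->D3 leap 14st
  -> R2 @ bar 10 tick 0 v(0, 1): C3/A3 M6 -> D3/D4 P8 similar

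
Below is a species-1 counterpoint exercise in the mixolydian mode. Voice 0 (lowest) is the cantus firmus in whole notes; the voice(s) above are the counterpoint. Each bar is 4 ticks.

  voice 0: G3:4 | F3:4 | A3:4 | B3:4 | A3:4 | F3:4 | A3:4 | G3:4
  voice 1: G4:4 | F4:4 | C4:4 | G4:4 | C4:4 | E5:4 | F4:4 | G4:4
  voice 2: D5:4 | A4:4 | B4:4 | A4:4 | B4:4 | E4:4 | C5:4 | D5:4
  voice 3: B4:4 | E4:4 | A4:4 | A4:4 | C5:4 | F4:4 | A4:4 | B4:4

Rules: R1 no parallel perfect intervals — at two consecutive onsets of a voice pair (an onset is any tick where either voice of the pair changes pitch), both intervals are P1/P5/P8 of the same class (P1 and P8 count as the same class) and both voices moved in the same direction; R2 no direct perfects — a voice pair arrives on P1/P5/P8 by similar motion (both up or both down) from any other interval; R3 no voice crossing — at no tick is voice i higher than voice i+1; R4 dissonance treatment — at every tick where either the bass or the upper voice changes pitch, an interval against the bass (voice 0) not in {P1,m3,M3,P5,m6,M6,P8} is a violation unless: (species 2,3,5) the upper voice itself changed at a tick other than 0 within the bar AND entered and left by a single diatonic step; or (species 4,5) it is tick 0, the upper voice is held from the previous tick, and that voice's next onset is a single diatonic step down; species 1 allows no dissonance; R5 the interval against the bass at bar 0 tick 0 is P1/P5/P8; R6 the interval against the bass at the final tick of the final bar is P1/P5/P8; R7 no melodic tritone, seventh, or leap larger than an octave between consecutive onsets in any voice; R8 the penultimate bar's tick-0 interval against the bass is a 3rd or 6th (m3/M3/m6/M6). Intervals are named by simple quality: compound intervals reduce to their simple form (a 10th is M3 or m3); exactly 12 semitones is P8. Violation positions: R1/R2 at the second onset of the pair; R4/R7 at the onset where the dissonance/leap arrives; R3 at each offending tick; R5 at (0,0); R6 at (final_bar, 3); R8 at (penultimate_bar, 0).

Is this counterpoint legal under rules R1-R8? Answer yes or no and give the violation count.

bar 0: v0=G3 v1=G4 v2=D5 v3=B4 (M3)
bar 1: v0=F3 v1=F4 v2=A4 v3=E4 (M7)
bar 2: v0=A3 v1=C4 v2=B4 v3=A4 (P8)
bar 3: v0=B3 v1=G4 v2=A4 v3=A4 (m7)
bar 4: v0=A3 v1=C4 v2=B4 v3=C5 (m3)
bar 5: v0=F3 v1=E5 v2=E4 v3=F4 (P8)
bar 6: v0=A3 v1=F4 v2=C5 v3=A4 (P8)
bar 7: v0=G3 v1=G4 v2=D5 v3=B4 (M3)
  R3 @ bar0.0: D5 above B4
  R5 @ bar0.0: opens on M3
  R3 @ bar0.1: D5 above B4
  R3 @ bar0.2: D5 above B4
  R3 @ bar0.3: D5 above B4
  R1 @ bar1.0: G3/G4 P8 -> F3/F4 P8 similar
  R3 @ bar1.0: A4 above E4
  R4 @ bar1.0: F3/E4 M7 untreated
  R3 @ bar1.1: A4 above E4
  R3 @ bar1.2: A4 above E4
  R3 @ bar1.3: A4 above E4
  R2 @ bar2.0: F3/E4 M7 -> A3/A4 P8 similar
  R3 @ bar2.0: B4 above A4
  R4 @ bar2.0: A3/B4 M2 untreated
  R3 @ bar2.1: B4 above A4
  R3 @ bar2.2: B4 above A4
  R3 @ bar2.3: B4 above A4
  R4 @ bar3.0: B3/A4 m7 untreated
  R4 @ bar3.0: B3/A4 m7 untreated
  R4 @ bar4.0: A3/B4 M2 untreated
  R2 @ bar5.0: A3/C5 m3 -> F3/F4 P8 similar
  R3 @ bar5.0: E5 above E4
  R4 @ bar5.0: F3/E5 M7 untreated
  R4 @ bar5.0: F3/E4 M7 untreated
  R7 @ bar5.0: C4->E5 leap 16st
  R3 @ bar5.1: E5 above E4
  R3 @ bar5.2: E5 above E4
  R3 @ bar5.3: E5 above E4
  R1 @ bar6.0: F3/F4 P8 -> A3/A4 P8 similar
  R3 @ bar6.0: C5 above A4
  R7 @ bar6.0: E5->F4 leap 11st
  R8 @ bar6.0: penult P8 not 3rd/6th
  R3 @ bar6.1: C5 above A4
  R3 @ bar6.2: C5 above A4
  R3 @ bar6.3: C5 above A4
  R1 @ bar7.0: F4/C5 P5 -> G4/D5 P5 similar
  R3 @ bar7.0: D5 above B4
  R3 @ bar7.1: D5 above B4
  R3 @ bar7.2: D5 above B4
  R3 @ bar7.3: D5 above B4
  R6 @ bar7.3: closes on M3

No (41 violations)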